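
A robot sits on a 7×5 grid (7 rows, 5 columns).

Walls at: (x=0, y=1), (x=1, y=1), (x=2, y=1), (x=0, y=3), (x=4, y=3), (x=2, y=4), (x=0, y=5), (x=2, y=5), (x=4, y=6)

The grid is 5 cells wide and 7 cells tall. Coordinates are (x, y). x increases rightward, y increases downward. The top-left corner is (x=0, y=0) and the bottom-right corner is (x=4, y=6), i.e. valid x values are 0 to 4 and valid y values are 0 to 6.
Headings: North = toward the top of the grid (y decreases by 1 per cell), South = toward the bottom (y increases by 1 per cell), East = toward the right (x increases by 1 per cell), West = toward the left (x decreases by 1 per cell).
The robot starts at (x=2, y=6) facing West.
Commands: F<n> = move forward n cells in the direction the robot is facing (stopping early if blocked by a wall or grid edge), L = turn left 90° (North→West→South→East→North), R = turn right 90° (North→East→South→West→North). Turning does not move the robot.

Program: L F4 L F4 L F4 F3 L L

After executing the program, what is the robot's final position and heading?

Answer: Final position: (x=3, y=0), facing South

Derivation:
Start: (x=2, y=6), facing West
  L: turn left, now facing South
  F4: move forward 0/4 (blocked), now at (x=2, y=6)
  L: turn left, now facing East
  F4: move forward 1/4 (blocked), now at (x=3, y=6)
  L: turn left, now facing North
  F4: move forward 4, now at (x=3, y=2)
  F3: move forward 2/3 (blocked), now at (x=3, y=0)
  L: turn left, now facing West
  L: turn left, now facing South
Final: (x=3, y=0), facing South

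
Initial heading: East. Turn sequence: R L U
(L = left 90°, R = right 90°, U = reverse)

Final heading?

Start: East
  R (right (90° clockwise)) -> South
  L (left (90° counter-clockwise)) -> East
  U (U-turn (180°)) -> West
Final: West

Answer: Final heading: West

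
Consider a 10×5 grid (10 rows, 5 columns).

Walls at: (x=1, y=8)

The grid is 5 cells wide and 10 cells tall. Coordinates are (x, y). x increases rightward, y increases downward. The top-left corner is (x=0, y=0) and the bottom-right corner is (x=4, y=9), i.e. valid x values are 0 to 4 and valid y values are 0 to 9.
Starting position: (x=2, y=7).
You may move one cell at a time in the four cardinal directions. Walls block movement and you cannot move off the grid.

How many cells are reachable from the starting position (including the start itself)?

Answer: Reachable cells: 49

Derivation:
BFS flood-fill from (x=2, y=7):
  Distance 0: (x=2, y=7)
  Distance 1: (x=2, y=6), (x=1, y=7), (x=3, y=7), (x=2, y=8)
  Distance 2: (x=2, y=5), (x=1, y=6), (x=3, y=6), (x=0, y=7), (x=4, y=7), (x=3, y=8), (x=2, y=9)
  Distance 3: (x=2, y=4), (x=1, y=5), (x=3, y=5), (x=0, y=6), (x=4, y=6), (x=0, y=8), (x=4, y=8), (x=1, y=9), (x=3, y=9)
  Distance 4: (x=2, y=3), (x=1, y=4), (x=3, y=4), (x=0, y=5), (x=4, y=5), (x=0, y=9), (x=4, y=9)
  Distance 5: (x=2, y=2), (x=1, y=3), (x=3, y=3), (x=0, y=4), (x=4, y=4)
  Distance 6: (x=2, y=1), (x=1, y=2), (x=3, y=2), (x=0, y=3), (x=4, y=3)
  Distance 7: (x=2, y=0), (x=1, y=1), (x=3, y=1), (x=0, y=2), (x=4, y=2)
  Distance 8: (x=1, y=0), (x=3, y=0), (x=0, y=1), (x=4, y=1)
  Distance 9: (x=0, y=0), (x=4, y=0)
Total reachable: 49 (grid has 49 open cells total)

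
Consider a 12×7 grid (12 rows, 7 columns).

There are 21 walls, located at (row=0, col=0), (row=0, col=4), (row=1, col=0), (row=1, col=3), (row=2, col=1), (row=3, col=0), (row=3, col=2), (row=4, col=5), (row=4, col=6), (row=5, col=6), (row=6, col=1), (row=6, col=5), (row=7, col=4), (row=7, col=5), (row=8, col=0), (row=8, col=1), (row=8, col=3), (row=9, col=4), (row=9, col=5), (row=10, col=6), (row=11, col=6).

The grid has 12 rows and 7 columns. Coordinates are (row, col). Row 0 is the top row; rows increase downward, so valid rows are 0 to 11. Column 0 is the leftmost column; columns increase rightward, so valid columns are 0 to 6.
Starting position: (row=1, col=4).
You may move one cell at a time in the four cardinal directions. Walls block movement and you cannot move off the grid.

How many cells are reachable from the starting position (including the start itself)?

BFS flood-fill from (row=1, col=4):
  Distance 0: (row=1, col=4)
  Distance 1: (row=1, col=5), (row=2, col=4)
  Distance 2: (row=0, col=5), (row=1, col=6), (row=2, col=3), (row=2, col=5), (row=3, col=4)
  Distance 3: (row=0, col=6), (row=2, col=2), (row=2, col=6), (row=3, col=3), (row=3, col=5), (row=4, col=4)
  Distance 4: (row=1, col=2), (row=3, col=6), (row=4, col=3), (row=5, col=4)
  Distance 5: (row=0, col=2), (row=1, col=1), (row=4, col=2), (row=5, col=3), (row=5, col=5), (row=6, col=4)
  Distance 6: (row=0, col=1), (row=0, col=3), (row=4, col=1), (row=5, col=2), (row=6, col=3)
  Distance 7: (row=3, col=1), (row=4, col=0), (row=5, col=1), (row=6, col=2), (row=7, col=3)
  Distance 8: (row=5, col=0), (row=7, col=2)
  Distance 9: (row=6, col=0), (row=7, col=1), (row=8, col=2)
  Distance 10: (row=7, col=0), (row=9, col=2)
  Distance 11: (row=9, col=1), (row=9, col=3), (row=10, col=2)
  Distance 12: (row=9, col=0), (row=10, col=1), (row=10, col=3), (row=11, col=2)
  Distance 13: (row=10, col=0), (row=10, col=4), (row=11, col=1), (row=11, col=3)
  Distance 14: (row=10, col=5), (row=11, col=0), (row=11, col=4)
  Distance 15: (row=11, col=5)
Total reachable: 56 (grid has 63 open cells total)

Answer: Reachable cells: 56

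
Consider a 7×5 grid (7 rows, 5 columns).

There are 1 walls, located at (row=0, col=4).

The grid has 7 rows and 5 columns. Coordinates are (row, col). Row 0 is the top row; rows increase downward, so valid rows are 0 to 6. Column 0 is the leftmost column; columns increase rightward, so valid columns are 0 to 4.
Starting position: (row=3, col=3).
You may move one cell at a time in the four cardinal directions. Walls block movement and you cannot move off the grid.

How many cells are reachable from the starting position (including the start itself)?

BFS flood-fill from (row=3, col=3):
  Distance 0: (row=3, col=3)
  Distance 1: (row=2, col=3), (row=3, col=2), (row=3, col=4), (row=4, col=3)
  Distance 2: (row=1, col=3), (row=2, col=2), (row=2, col=4), (row=3, col=1), (row=4, col=2), (row=4, col=4), (row=5, col=3)
  Distance 3: (row=0, col=3), (row=1, col=2), (row=1, col=4), (row=2, col=1), (row=3, col=0), (row=4, col=1), (row=5, col=2), (row=5, col=4), (row=6, col=3)
  Distance 4: (row=0, col=2), (row=1, col=1), (row=2, col=0), (row=4, col=0), (row=5, col=1), (row=6, col=2), (row=6, col=4)
  Distance 5: (row=0, col=1), (row=1, col=0), (row=5, col=0), (row=6, col=1)
  Distance 6: (row=0, col=0), (row=6, col=0)
Total reachable: 34 (grid has 34 open cells total)

Answer: Reachable cells: 34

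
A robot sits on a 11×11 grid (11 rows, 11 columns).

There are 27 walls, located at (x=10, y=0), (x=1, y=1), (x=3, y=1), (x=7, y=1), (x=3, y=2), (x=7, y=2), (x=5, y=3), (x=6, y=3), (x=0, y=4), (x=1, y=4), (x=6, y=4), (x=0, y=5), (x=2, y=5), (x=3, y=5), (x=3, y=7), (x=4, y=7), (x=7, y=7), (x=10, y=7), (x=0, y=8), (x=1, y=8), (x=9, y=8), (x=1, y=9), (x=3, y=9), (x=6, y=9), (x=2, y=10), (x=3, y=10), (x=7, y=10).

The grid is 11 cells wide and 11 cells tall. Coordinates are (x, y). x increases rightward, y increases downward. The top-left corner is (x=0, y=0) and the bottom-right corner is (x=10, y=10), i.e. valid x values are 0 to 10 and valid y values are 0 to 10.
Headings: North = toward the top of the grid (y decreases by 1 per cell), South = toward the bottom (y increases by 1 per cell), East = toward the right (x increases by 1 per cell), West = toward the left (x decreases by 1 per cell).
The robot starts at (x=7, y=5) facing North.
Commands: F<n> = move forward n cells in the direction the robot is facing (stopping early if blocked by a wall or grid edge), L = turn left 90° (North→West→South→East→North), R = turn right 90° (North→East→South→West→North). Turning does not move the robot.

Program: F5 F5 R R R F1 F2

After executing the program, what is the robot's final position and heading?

Start: (x=7, y=5), facing North
  F5: move forward 2/5 (blocked), now at (x=7, y=3)
  F5: move forward 0/5 (blocked), now at (x=7, y=3)
  R: turn right, now facing East
  R: turn right, now facing South
  R: turn right, now facing West
  F1: move forward 0/1 (blocked), now at (x=7, y=3)
  F2: move forward 0/2 (blocked), now at (x=7, y=3)
Final: (x=7, y=3), facing West

Answer: Final position: (x=7, y=3), facing West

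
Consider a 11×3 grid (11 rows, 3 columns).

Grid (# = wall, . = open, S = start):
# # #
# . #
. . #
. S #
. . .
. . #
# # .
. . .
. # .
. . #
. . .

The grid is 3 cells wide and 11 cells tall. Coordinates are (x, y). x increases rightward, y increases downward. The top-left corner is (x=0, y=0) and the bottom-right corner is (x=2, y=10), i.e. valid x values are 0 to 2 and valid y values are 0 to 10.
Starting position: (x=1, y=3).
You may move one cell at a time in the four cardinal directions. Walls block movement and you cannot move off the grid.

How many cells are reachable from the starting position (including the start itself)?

BFS flood-fill from (x=1, y=3):
  Distance 0: (x=1, y=3)
  Distance 1: (x=1, y=2), (x=0, y=3), (x=1, y=4)
  Distance 2: (x=1, y=1), (x=0, y=2), (x=0, y=4), (x=2, y=4), (x=1, y=5)
  Distance 3: (x=0, y=5)
Total reachable: 10 (grid has 21 open cells total)

Answer: Reachable cells: 10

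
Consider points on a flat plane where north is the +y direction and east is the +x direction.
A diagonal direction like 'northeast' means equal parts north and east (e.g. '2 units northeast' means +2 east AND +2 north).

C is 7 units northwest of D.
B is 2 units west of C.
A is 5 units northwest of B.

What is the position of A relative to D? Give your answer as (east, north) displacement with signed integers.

Answer: A is at (east=-14, north=12) relative to D.

Derivation:
Place D at the origin (east=0, north=0).
  C is 7 units northwest of D: delta (east=-7, north=+7); C at (east=-7, north=7).
  B is 2 units west of C: delta (east=-2, north=+0); B at (east=-9, north=7).
  A is 5 units northwest of B: delta (east=-5, north=+5); A at (east=-14, north=12).
Therefore A relative to D: (east=-14, north=12).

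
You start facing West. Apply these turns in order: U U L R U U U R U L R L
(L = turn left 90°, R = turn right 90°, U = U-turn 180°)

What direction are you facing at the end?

Answer: Final heading: West

Derivation:
Start: West
  U (U-turn (180°)) -> East
  U (U-turn (180°)) -> West
  L (left (90° counter-clockwise)) -> South
  R (right (90° clockwise)) -> West
  U (U-turn (180°)) -> East
  U (U-turn (180°)) -> West
  U (U-turn (180°)) -> East
  R (right (90° clockwise)) -> South
  U (U-turn (180°)) -> North
  L (left (90° counter-clockwise)) -> West
  R (right (90° clockwise)) -> North
  L (left (90° counter-clockwise)) -> West
Final: West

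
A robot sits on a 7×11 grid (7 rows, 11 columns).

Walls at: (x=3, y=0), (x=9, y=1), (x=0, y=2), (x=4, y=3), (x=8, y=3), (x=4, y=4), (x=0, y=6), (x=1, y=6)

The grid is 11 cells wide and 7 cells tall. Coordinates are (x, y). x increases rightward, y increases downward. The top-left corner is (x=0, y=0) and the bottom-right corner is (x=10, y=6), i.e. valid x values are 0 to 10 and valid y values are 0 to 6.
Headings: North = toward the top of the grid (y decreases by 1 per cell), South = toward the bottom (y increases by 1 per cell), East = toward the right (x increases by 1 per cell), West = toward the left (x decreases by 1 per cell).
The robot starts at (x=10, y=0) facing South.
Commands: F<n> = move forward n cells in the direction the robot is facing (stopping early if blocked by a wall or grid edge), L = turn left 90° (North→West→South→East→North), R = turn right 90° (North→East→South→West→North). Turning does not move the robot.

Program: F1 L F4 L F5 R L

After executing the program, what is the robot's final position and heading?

Answer: Final position: (x=10, y=0), facing North

Derivation:
Start: (x=10, y=0), facing South
  F1: move forward 1, now at (x=10, y=1)
  L: turn left, now facing East
  F4: move forward 0/4 (blocked), now at (x=10, y=1)
  L: turn left, now facing North
  F5: move forward 1/5 (blocked), now at (x=10, y=0)
  R: turn right, now facing East
  L: turn left, now facing North
Final: (x=10, y=0), facing North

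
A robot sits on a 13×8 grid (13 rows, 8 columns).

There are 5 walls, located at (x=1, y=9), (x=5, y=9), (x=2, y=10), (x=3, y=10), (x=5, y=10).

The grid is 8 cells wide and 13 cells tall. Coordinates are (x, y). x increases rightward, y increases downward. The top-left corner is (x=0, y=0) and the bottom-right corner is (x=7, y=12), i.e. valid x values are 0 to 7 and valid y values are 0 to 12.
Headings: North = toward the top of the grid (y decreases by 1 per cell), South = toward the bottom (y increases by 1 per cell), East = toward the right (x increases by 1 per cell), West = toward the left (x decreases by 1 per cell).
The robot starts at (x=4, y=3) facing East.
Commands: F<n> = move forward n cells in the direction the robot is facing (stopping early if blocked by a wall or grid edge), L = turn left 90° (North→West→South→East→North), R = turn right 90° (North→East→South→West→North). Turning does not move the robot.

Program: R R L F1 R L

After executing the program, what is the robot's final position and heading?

Start: (x=4, y=3), facing East
  R: turn right, now facing South
  R: turn right, now facing West
  L: turn left, now facing South
  F1: move forward 1, now at (x=4, y=4)
  R: turn right, now facing West
  L: turn left, now facing South
Final: (x=4, y=4), facing South

Answer: Final position: (x=4, y=4), facing South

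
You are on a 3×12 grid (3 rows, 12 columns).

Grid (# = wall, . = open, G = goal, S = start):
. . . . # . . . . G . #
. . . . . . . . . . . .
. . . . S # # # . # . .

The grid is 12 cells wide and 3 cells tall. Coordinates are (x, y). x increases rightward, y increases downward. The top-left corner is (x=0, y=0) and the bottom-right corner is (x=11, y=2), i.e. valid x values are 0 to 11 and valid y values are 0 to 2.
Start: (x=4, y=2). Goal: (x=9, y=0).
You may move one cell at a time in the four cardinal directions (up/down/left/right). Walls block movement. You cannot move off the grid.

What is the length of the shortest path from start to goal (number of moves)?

Answer: Shortest path length: 7

Derivation:
BFS from (x=4, y=2) until reaching (x=9, y=0):
  Distance 0: (x=4, y=2)
  Distance 1: (x=4, y=1), (x=3, y=2)
  Distance 2: (x=3, y=1), (x=5, y=1), (x=2, y=2)
  Distance 3: (x=3, y=0), (x=5, y=0), (x=2, y=1), (x=6, y=1), (x=1, y=2)
  Distance 4: (x=2, y=0), (x=6, y=0), (x=1, y=1), (x=7, y=1), (x=0, y=2)
  Distance 5: (x=1, y=0), (x=7, y=0), (x=0, y=1), (x=8, y=1)
  Distance 6: (x=0, y=0), (x=8, y=0), (x=9, y=1), (x=8, y=2)
  Distance 7: (x=9, y=0), (x=10, y=1)  <- goal reached here
One shortest path (7 moves): (x=4, y=2) -> (x=4, y=1) -> (x=5, y=1) -> (x=6, y=1) -> (x=7, y=1) -> (x=8, y=1) -> (x=9, y=1) -> (x=9, y=0)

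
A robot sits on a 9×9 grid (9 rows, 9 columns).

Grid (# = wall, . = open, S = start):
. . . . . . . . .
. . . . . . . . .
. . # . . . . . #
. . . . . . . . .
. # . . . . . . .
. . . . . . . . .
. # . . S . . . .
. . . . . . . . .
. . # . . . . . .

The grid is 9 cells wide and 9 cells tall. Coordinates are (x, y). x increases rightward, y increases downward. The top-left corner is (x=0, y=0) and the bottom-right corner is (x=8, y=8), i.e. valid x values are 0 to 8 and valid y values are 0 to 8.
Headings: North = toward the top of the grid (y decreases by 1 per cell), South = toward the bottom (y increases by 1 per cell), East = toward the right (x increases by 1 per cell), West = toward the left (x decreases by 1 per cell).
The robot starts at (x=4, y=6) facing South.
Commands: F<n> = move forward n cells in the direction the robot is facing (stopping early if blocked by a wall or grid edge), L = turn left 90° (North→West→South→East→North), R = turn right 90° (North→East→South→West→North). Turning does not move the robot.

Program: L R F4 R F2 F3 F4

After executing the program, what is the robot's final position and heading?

Answer: Final position: (x=3, y=8), facing West

Derivation:
Start: (x=4, y=6), facing South
  L: turn left, now facing East
  R: turn right, now facing South
  F4: move forward 2/4 (blocked), now at (x=4, y=8)
  R: turn right, now facing West
  F2: move forward 1/2 (blocked), now at (x=3, y=8)
  F3: move forward 0/3 (blocked), now at (x=3, y=8)
  F4: move forward 0/4 (blocked), now at (x=3, y=8)
Final: (x=3, y=8), facing West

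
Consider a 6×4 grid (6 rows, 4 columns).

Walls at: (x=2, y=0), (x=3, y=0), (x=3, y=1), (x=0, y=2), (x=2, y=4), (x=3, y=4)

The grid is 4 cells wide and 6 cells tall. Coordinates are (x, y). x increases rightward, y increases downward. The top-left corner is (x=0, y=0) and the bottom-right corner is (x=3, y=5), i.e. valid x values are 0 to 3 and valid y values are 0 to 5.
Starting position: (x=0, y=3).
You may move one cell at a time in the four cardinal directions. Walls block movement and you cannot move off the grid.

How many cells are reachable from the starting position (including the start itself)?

Answer: Reachable cells: 18

Derivation:
BFS flood-fill from (x=0, y=3):
  Distance 0: (x=0, y=3)
  Distance 1: (x=1, y=3), (x=0, y=4)
  Distance 2: (x=1, y=2), (x=2, y=3), (x=1, y=4), (x=0, y=5)
  Distance 3: (x=1, y=1), (x=2, y=2), (x=3, y=3), (x=1, y=5)
  Distance 4: (x=1, y=0), (x=0, y=1), (x=2, y=1), (x=3, y=2), (x=2, y=5)
  Distance 5: (x=0, y=0), (x=3, y=5)
Total reachable: 18 (grid has 18 open cells total)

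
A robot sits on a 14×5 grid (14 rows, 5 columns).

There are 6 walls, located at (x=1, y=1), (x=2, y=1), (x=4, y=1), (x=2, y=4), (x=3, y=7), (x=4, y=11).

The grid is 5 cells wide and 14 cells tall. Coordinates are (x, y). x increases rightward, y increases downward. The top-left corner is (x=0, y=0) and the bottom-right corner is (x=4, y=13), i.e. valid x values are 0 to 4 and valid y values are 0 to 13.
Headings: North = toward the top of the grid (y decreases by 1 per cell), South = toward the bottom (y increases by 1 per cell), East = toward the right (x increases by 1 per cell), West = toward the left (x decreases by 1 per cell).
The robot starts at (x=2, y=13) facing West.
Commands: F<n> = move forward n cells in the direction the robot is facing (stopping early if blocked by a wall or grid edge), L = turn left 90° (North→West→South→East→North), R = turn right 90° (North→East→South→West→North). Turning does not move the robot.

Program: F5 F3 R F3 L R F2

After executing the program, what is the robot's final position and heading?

Start: (x=2, y=13), facing West
  F5: move forward 2/5 (blocked), now at (x=0, y=13)
  F3: move forward 0/3 (blocked), now at (x=0, y=13)
  R: turn right, now facing North
  F3: move forward 3, now at (x=0, y=10)
  L: turn left, now facing West
  R: turn right, now facing North
  F2: move forward 2, now at (x=0, y=8)
Final: (x=0, y=8), facing North

Answer: Final position: (x=0, y=8), facing North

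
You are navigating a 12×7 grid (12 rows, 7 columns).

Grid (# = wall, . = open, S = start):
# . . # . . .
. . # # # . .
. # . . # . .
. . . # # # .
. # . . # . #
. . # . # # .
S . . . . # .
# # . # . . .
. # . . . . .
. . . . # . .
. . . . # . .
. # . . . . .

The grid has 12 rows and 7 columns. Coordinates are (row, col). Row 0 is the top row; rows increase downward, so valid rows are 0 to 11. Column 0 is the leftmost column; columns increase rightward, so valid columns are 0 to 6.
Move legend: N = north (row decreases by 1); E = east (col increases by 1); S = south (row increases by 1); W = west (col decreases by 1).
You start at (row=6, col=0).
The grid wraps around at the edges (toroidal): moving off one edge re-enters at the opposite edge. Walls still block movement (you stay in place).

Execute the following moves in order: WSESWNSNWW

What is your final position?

Start: (row=6, col=0)
  W (west): (row=6, col=0) -> (row=6, col=6)
  S (south): (row=6, col=6) -> (row=7, col=6)
  E (east): blocked, stay at (row=7, col=6)
  S (south): (row=7, col=6) -> (row=8, col=6)
  W (west): (row=8, col=6) -> (row=8, col=5)
  N (north): (row=8, col=5) -> (row=7, col=5)
  S (south): (row=7, col=5) -> (row=8, col=5)
  N (north): (row=8, col=5) -> (row=7, col=5)
  W (west): (row=7, col=5) -> (row=7, col=4)
  W (west): blocked, stay at (row=7, col=4)
Final: (row=7, col=4)

Answer: Final position: (row=7, col=4)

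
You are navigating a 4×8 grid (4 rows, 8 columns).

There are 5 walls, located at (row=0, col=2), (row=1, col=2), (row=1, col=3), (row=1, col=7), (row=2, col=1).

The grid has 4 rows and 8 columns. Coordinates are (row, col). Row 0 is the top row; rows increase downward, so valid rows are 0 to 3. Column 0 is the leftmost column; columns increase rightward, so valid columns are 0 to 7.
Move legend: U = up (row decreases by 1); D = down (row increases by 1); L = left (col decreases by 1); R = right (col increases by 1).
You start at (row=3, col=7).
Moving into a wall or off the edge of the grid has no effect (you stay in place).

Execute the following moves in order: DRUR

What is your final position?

Answer: Final position: (row=2, col=7)

Derivation:
Start: (row=3, col=7)
  D (down): blocked, stay at (row=3, col=7)
  R (right): blocked, stay at (row=3, col=7)
  U (up): (row=3, col=7) -> (row=2, col=7)
  R (right): blocked, stay at (row=2, col=7)
Final: (row=2, col=7)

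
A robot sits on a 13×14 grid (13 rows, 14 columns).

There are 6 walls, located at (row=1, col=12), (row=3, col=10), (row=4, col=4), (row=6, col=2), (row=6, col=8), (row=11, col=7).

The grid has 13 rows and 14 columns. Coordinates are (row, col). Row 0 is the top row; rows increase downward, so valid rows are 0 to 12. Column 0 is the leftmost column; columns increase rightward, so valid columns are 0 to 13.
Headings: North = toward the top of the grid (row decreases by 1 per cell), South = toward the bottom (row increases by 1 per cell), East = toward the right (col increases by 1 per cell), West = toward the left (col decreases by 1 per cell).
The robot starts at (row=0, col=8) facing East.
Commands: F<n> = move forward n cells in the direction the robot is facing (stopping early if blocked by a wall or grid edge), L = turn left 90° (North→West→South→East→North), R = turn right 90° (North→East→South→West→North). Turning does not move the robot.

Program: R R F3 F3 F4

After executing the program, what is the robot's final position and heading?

Answer: Final position: (row=0, col=0), facing West

Derivation:
Start: (row=0, col=8), facing East
  R: turn right, now facing South
  R: turn right, now facing West
  F3: move forward 3, now at (row=0, col=5)
  F3: move forward 3, now at (row=0, col=2)
  F4: move forward 2/4 (blocked), now at (row=0, col=0)
Final: (row=0, col=0), facing West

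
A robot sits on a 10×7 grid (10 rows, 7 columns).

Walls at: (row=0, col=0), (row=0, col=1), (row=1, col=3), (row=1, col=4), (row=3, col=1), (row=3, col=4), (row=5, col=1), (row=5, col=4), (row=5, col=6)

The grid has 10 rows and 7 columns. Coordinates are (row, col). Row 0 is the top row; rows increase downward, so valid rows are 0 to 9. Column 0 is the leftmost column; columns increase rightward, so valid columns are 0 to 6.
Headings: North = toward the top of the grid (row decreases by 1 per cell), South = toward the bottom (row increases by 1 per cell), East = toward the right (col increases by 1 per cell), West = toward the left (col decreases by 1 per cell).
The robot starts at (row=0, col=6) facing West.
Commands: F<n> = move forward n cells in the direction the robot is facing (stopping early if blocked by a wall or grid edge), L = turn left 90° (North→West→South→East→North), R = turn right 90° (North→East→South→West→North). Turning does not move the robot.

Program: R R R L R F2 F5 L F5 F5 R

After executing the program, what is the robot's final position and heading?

Start: (row=0, col=6), facing West
  R: turn right, now facing North
  R: turn right, now facing East
  R: turn right, now facing South
  L: turn left, now facing East
  R: turn right, now facing South
  F2: move forward 2, now at (row=2, col=6)
  F5: move forward 2/5 (blocked), now at (row=4, col=6)
  L: turn left, now facing East
  F5: move forward 0/5 (blocked), now at (row=4, col=6)
  F5: move forward 0/5 (blocked), now at (row=4, col=6)
  R: turn right, now facing South
Final: (row=4, col=6), facing South

Answer: Final position: (row=4, col=6), facing South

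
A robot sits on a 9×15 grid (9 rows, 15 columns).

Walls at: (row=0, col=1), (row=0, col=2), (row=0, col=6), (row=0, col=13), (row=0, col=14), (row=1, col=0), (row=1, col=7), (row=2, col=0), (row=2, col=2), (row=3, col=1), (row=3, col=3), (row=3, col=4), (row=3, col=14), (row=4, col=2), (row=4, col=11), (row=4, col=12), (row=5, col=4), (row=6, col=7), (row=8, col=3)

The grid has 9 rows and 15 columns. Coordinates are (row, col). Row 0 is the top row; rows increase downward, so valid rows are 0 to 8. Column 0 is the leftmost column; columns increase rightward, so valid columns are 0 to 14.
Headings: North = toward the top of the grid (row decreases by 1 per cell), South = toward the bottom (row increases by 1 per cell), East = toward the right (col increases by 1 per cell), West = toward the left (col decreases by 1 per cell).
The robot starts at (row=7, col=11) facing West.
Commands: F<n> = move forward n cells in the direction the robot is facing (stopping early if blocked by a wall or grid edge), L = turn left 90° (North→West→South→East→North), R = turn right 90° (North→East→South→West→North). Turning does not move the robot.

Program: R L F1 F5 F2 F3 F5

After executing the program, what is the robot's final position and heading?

Answer: Final position: (row=7, col=0), facing West

Derivation:
Start: (row=7, col=11), facing West
  R: turn right, now facing North
  L: turn left, now facing West
  F1: move forward 1, now at (row=7, col=10)
  F5: move forward 5, now at (row=7, col=5)
  F2: move forward 2, now at (row=7, col=3)
  F3: move forward 3, now at (row=7, col=0)
  F5: move forward 0/5 (blocked), now at (row=7, col=0)
Final: (row=7, col=0), facing West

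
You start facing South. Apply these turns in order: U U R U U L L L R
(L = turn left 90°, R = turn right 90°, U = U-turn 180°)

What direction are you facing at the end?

Answer: Final heading: East

Derivation:
Start: South
  U (U-turn (180°)) -> North
  U (U-turn (180°)) -> South
  R (right (90° clockwise)) -> West
  U (U-turn (180°)) -> East
  U (U-turn (180°)) -> West
  L (left (90° counter-clockwise)) -> South
  L (left (90° counter-clockwise)) -> East
  L (left (90° counter-clockwise)) -> North
  R (right (90° clockwise)) -> East
Final: East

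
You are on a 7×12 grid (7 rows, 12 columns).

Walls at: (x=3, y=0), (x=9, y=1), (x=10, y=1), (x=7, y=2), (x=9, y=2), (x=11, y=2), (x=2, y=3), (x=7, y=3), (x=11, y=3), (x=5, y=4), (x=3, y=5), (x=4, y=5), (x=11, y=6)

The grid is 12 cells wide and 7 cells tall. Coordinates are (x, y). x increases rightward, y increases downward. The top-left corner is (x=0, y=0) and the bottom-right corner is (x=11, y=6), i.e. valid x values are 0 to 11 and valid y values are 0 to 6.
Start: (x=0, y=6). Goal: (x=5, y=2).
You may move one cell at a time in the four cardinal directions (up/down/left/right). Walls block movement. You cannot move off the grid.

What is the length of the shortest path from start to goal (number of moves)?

Answer: Shortest path length: 9

Derivation:
BFS from (x=0, y=6) until reaching (x=5, y=2):
  Distance 0: (x=0, y=6)
  Distance 1: (x=0, y=5), (x=1, y=6)
  Distance 2: (x=0, y=4), (x=1, y=5), (x=2, y=6)
  Distance 3: (x=0, y=3), (x=1, y=4), (x=2, y=5), (x=3, y=6)
  Distance 4: (x=0, y=2), (x=1, y=3), (x=2, y=4), (x=4, y=6)
  Distance 5: (x=0, y=1), (x=1, y=2), (x=3, y=4), (x=5, y=6)
  Distance 6: (x=0, y=0), (x=1, y=1), (x=2, y=2), (x=3, y=3), (x=4, y=4), (x=5, y=5), (x=6, y=6)
  Distance 7: (x=1, y=0), (x=2, y=1), (x=3, y=2), (x=4, y=3), (x=6, y=5), (x=7, y=6)
  Distance 8: (x=2, y=0), (x=3, y=1), (x=4, y=2), (x=5, y=3), (x=6, y=4), (x=7, y=5), (x=8, y=6)
  Distance 9: (x=4, y=1), (x=5, y=2), (x=6, y=3), (x=7, y=4), (x=8, y=5), (x=9, y=6)  <- goal reached here
One shortest path (9 moves): (x=0, y=6) -> (x=1, y=6) -> (x=2, y=6) -> (x=2, y=5) -> (x=2, y=4) -> (x=3, y=4) -> (x=4, y=4) -> (x=4, y=3) -> (x=5, y=3) -> (x=5, y=2)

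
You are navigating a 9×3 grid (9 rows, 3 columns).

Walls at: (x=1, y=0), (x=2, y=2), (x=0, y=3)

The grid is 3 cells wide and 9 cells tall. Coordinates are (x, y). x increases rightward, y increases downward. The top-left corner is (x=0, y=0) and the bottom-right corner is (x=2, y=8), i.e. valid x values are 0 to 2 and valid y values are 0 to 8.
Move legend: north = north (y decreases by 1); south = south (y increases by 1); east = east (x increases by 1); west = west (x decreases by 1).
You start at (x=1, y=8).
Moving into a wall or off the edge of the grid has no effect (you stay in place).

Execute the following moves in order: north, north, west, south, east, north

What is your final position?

Start: (x=1, y=8)
  north (north): (x=1, y=8) -> (x=1, y=7)
  north (north): (x=1, y=7) -> (x=1, y=6)
  west (west): (x=1, y=6) -> (x=0, y=6)
  south (south): (x=0, y=6) -> (x=0, y=7)
  east (east): (x=0, y=7) -> (x=1, y=7)
  north (north): (x=1, y=7) -> (x=1, y=6)
Final: (x=1, y=6)

Answer: Final position: (x=1, y=6)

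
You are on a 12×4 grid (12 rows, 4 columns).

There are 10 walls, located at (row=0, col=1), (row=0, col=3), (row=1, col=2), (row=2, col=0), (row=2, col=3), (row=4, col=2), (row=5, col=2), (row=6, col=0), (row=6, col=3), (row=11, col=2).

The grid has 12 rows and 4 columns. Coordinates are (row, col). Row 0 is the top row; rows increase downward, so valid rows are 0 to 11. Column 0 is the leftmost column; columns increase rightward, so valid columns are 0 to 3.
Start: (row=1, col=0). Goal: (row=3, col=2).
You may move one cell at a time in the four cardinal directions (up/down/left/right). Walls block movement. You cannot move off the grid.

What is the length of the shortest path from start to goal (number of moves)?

Answer: Shortest path length: 4

Derivation:
BFS from (row=1, col=0) until reaching (row=3, col=2):
  Distance 0: (row=1, col=0)
  Distance 1: (row=0, col=0), (row=1, col=1)
  Distance 2: (row=2, col=1)
  Distance 3: (row=2, col=2), (row=3, col=1)
  Distance 4: (row=3, col=0), (row=3, col=2), (row=4, col=1)  <- goal reached here
One shortest path (4 moves): (row=1, col=0) -> (row=1, col=1) -> (row=2, col=1) -> (row=2, col=2) -> (row=3, col=2)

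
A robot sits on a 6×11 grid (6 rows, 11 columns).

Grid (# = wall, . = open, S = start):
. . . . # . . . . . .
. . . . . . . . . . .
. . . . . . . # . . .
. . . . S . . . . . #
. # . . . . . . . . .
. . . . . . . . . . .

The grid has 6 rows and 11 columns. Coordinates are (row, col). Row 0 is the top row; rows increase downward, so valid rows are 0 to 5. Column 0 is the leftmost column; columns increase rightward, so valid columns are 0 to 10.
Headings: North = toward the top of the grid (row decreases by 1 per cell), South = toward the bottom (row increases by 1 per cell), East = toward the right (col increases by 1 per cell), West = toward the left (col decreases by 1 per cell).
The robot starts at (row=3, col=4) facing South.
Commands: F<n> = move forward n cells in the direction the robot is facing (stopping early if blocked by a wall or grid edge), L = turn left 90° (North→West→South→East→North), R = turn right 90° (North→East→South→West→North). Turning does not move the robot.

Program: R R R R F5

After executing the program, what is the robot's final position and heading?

Answer: Final position: (row=5, col=4), facing South

Derivation:
Start: (row=3, col=4), facing South
  R: turn right, now facing West
  R: turn right, now facing North
  R: turn right, now facing East
  R: turn right, now facing South
  F5: move forward 2/5 (blocked), now at (row=5, col=4)
Final: (row=5, col=4), facing South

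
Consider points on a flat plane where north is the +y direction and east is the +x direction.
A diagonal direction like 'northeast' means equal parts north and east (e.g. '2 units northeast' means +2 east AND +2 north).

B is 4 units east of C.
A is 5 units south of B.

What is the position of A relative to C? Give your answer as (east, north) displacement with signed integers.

Place C at the origin (east=0, north=0).
  B is 4 units east of C: delta (east=+4, north=+0); B at (east=4, north=0).
  A is 5 units south of B: delta (east=+0, north=-5); A at (east=4, north=-5).
Therefore A relative to C: (east=4, north=-5).

Answer: A is at (east=4, north=-5) relative to C.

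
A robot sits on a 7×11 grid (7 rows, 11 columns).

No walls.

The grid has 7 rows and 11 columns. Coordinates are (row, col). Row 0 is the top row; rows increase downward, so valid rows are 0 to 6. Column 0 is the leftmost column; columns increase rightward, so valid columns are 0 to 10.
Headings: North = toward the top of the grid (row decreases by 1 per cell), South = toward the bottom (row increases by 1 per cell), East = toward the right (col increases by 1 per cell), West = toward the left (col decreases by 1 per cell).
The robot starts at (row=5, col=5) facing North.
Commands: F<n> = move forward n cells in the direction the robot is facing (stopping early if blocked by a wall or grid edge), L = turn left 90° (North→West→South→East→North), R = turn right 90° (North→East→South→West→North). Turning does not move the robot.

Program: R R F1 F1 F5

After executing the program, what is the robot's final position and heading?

Start: (row=5, col=5), facing North
  R: turn right, now facing East
  R: turn right, now facing South
  F1: move forward 1, now at (row=6, col=5)
  F1: move forward 0/1 (blocked), now at (row=6, col=5)
  F5: move forward 0/5 (blocked), now at (row=6, col=5)
Final: (row=6, col=5), facing South

Answer: Final position: (row=6, col=5), facing South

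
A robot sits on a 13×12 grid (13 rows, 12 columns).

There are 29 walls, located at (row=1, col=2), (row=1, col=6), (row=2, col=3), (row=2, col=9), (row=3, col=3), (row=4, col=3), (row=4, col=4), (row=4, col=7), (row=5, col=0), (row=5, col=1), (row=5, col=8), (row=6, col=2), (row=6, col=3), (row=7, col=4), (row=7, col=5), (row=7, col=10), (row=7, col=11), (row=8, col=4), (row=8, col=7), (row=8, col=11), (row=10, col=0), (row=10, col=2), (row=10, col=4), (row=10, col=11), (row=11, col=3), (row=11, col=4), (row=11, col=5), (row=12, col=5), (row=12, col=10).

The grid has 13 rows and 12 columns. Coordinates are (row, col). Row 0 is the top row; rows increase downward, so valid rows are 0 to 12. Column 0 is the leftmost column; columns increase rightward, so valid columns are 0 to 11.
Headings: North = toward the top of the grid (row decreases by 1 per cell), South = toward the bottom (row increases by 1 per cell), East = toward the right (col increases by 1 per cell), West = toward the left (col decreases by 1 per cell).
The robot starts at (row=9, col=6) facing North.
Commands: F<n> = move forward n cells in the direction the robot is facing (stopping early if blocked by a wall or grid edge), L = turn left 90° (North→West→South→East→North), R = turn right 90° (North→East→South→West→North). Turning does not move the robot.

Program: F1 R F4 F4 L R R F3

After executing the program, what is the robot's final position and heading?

Start: (row=9, col=6), facing North
  F1: move forward 1, now at (row=8, col=6)
  R: turn right, now facing East
  F4: move forward 0/4 (blocked), now at (row=8, col=6)
  F4: move forward 0/4 (blocked), now at (row=8, col=6)
  L: turn left, now facing North
  R: turn right, now facing East
  R: turn right, now facing South
  F3: move forward 3, now at (row=11, col=6)
Final: (row=11, col=6), facing South

Answer: Final position: (row=11, col=6), facing South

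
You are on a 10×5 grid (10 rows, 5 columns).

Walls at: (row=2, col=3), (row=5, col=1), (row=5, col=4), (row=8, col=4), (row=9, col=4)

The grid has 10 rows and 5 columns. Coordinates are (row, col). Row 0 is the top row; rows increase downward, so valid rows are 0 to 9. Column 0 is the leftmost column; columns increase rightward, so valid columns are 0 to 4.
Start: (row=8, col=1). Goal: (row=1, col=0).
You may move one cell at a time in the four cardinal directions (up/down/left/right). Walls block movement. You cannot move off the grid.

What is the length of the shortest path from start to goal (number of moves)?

Answer: Shortest path length: 8

Derivation:
BFS from (row=8, col=1) until reaching (row=1, col=0):
  Distance 0: (row=8, col=1)
  Distance 1: (row=7, col=1), (row=8, col=0), (row=8, col=2), (row=9, col=1)
  Distance 2: (row=6, col=1), (row=7, col=0), (row=7, col=2), (row=8, col=3), (row=9, col=0), (row=9, col=2)
  Distance 3: (row=6, col=0), (row=6, col=2), (row=7, col=3), (row=9, col=3)
  Distance 4: (row=5, col=0), (row=5, col=2), (row=6, col=3), (row=7, col=4)
  Distance 5: (row=4, col=0), (row=4, col=2), (row=5, col=3), (row=6, col=4)
  Distance 6: (row=3, col=0), (row=3, col=2), (row=4, col=1), (row=4, col=3)
  Distance 7: (row=2, col=0), (row=2, col=2), (row=3, col=1), (row=3, col=3), (row=4, col=4)
  Distance 8: (row=1, col=0), (row=1, col=2), (row=2, col=1), (row=3, col=4)  <- goal reached here
One shortest path (8 moves): (row=8, col=1) -> (row=8, col=0) -> (row=7, col=0) -> (row=6, col=0) -> (row=5, col=0) -> (row=4, col=0) -> (row=3, col=0) -> (row=2, col=0) -> (row=1, col=0)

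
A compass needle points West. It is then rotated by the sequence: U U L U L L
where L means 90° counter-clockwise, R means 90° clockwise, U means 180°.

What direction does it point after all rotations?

Start: West
  U (U-turn (180°)) -> East
  U (U-turn (180°)) -> West
  L (left (90° counter-clockwise)) -> South
  U (U-turn (180°)) -> North
  L (left (90° counter-clockwise)) -> West
  L (left (90° counter-clockwise)) -> South
Final: South

Answer: Final heading: South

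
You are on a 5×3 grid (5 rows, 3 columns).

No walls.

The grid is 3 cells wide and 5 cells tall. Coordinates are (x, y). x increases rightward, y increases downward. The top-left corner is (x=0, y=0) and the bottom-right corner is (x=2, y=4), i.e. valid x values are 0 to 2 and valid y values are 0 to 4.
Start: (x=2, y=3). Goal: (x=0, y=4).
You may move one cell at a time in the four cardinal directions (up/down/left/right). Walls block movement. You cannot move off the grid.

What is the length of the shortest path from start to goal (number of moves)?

Answer: Shortest path length: 3

Derivation:
BFS from (x=2, y=3) until reaching (x=0, y=4):
  Distance 0: (x=2, y=3)
  Distance 1: (x=2, y=2), (x=1, y=3), (x=2, y=4)
  Distance 2: (x=2, y=1), (x=1, y=2), (x=0, y=3), (x=1, y=4)
  Distance 3: (x=2, y=0), (x=1, y=1), (x=0, y=2), (x=0, y=4)  <- goal reached here
One shortest path (3 moves): (x=2, y=3) -> (x=1, y=3) -> (x=0, y=3) -> (x=0, y=4)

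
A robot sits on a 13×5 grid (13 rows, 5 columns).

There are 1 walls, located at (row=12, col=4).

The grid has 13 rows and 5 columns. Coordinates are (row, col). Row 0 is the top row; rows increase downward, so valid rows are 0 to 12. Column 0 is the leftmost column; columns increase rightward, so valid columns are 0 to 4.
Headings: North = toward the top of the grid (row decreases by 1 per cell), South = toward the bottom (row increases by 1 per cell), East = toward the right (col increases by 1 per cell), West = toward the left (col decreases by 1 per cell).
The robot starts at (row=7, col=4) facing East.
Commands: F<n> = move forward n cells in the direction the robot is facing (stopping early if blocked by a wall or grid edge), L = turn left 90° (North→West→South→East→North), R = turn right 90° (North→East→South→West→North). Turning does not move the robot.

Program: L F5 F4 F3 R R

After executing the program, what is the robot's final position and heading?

Answer: Final position: (row=0, col=4), facing South

Derivation:
Start: (row=7, col=4), facing East
  L: turn left, now facing North
  F5: move forward 5, now at (row=2, col=4)
  F4: move forward 2/4 (blocked), now at (row=0, col=4)
  F3: move forward 0/3 (blocked), now at (row=0, col=4)
  R: turn right, now facing East
  R: turn right, now facing South
Final: (row=0, col=4), facing South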